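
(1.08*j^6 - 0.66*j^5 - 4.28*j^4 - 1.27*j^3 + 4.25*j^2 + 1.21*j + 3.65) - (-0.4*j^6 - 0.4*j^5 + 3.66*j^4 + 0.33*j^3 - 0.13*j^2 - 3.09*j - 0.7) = 1.48*j^6 - 0.26*j^5 - 7.94*j^4 - 1.6*j^3 + 4.38*j^2 + 4.3*j + 4.35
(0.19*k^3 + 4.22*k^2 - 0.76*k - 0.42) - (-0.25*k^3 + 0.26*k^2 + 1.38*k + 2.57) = 0.44*k^3 + 3.96*k^2 - 2.14*k - 2.99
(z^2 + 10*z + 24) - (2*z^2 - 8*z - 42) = -z^2 + 18*z + 66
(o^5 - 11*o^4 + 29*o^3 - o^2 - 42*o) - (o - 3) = o^5 - 11*o^4 + 29*o^3 - o^2 - 43*o + 3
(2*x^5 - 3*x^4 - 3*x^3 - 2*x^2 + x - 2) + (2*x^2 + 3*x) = 2*x^5 - 3*x^4 - 3*x^3 + 4*x - 2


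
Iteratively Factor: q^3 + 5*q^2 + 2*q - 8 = (q + 2)*(q^2 + 3*q - 4) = (q + 2)*(q + 4)*(q - 1)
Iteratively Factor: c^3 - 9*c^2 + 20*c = (c)*(c^2 - 9*c + 20) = c*(c - 4)*(c - 5)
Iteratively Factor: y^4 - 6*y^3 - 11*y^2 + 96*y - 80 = (y + 4)*(y^3 - 10*y^2 + 29*y - 20) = (y - 4)*(y + 4)*(y^2 - 6*y + 5) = (y - 5)*(y - 4)*(y + 4)*(y - 1)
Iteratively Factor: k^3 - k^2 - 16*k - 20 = (k + 2)*(k^2 - 3*k - 10) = (k - 5)*(k + 2)*(k + 2)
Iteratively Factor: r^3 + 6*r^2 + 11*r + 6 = (r + 3)*(r^2 + 3*r + 2) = (r + 2)*(r + 3)*(r + 1)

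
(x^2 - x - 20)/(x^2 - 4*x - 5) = (x + 4)/(x + 1)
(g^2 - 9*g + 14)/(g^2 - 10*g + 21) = (g - 2)/(g - 3)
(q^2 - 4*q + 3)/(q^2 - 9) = (q - 1)/(q + 3)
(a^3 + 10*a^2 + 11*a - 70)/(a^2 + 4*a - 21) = (a^2 + 3*a - 10)/(a - 3)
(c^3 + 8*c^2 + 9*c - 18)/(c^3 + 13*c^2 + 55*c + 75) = (c^2 + 5*c - 6)/(c^2 + 10*c + 25)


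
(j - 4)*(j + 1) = j^2 - 3*j - 4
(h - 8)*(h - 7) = h^2 - 15*h + 56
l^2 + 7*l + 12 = (l + 3)*(l + 4)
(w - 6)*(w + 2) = w^2 - 4*w - 12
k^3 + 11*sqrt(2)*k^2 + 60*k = k*(k + 5*sqrt(2))*(k + 6*sqrt(2))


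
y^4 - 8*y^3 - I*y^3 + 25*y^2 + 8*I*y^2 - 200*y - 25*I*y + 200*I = (y - 8)*(y - 5*I)*(y - I)*(y + 5*I)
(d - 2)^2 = d^2 - 4*d + 4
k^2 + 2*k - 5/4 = (k - 1/2)*(k + 5/2)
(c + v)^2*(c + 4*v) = c^3 + 6*c^2*v + 9*c*v^2 + 4*v^3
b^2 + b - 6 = (b - 2)*(b + 3)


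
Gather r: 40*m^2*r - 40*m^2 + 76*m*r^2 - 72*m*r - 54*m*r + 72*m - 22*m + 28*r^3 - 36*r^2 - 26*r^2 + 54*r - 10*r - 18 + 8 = -40*m^2 + 50*m + 28*r^3 + r^2*(76*m - 62) + r*(40*m^2 - 126*m + 44) - 10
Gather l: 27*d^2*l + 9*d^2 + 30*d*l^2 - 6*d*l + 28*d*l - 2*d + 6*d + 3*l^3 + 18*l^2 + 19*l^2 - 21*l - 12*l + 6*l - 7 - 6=9*d^2 + 4*d + 3*l^3 + l^2*(30*d + 37) + l*(27*d^2 + 22*d - 27) - 13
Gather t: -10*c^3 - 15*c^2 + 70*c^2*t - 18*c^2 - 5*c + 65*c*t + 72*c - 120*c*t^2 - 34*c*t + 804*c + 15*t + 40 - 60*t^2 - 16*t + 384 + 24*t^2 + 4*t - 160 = -10*c^3 - 33*c^2 + 871*c + t^2*(-120*c - 36) + t*(70*c^2 + 31*c + 3) + 264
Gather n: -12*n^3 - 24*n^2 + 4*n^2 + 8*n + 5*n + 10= -12*n^3 - 20*n^2 + 13*n + 10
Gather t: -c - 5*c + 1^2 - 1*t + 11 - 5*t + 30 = -6*c - 6*t + 42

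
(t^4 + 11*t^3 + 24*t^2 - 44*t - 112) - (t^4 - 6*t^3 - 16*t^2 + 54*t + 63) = 17*t^3 + 40*t^2 - 98*t - 175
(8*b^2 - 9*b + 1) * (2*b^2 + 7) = 16*b^4 - 18*b^3 + 58*b^2 - 63*b + 7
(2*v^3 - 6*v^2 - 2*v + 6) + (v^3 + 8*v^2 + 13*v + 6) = 3*v^3 + 2*v^2 + 11*v + 12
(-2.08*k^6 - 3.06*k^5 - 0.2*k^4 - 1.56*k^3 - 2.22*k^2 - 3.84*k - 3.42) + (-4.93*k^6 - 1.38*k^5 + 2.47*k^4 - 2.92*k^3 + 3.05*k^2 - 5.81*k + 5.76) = -7.01*k^6 - 4.44*k^5 + 2.27*k^4 - 4.48*k^3 + 0.83*k^2 - 9.65*k + 2.34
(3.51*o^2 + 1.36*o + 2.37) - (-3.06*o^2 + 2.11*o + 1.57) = 6.57*o^2 - 0.75*o + 0.8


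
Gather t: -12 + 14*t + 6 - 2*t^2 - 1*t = -2*t^2 + 13*t - 6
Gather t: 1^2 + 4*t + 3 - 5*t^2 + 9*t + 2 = -5*t^2 + 13*t + 6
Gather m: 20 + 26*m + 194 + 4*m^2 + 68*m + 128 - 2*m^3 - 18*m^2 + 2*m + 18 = -2*m^3 - 14*m^2 + 96*m + 360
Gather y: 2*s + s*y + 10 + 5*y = 2*s + y*(s + 5) + 10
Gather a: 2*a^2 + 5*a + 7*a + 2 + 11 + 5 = 2*a^2 + 12*a + 18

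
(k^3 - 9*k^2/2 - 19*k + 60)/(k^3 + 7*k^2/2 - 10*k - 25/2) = (k^2 - 2*k - 24)/(k^2 + 6*k + 5)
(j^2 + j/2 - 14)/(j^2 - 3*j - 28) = (j - 7/2)/(j - 7)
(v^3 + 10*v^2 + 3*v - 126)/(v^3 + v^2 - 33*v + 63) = (v + 6)/(v - 3)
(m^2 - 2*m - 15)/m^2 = 1 - 2/m - 15/m^2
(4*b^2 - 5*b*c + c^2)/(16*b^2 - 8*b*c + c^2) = (b - c)/(4*b - c)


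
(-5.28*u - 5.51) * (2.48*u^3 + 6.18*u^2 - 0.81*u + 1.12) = -13.0944*u^4 - 46.2952*u^3 - 29.775*u^2 - 1.4505*u - 6.1712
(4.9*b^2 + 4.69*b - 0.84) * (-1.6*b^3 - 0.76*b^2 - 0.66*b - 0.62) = -7.84*b^5 - 11.228*b^4 - 5.4544*b^3 - 5.495*b^2 - 2.3534*b + 0.5208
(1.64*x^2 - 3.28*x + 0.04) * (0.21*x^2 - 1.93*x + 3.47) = 0.3444*x^4 - 3.854*x^3 + 12.0296*x^2 - 11.4588*x + 0.1388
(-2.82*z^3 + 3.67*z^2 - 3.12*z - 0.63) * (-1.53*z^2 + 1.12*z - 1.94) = 4.3146*z^5 - 8.7735*z^4 + 14.3548*z^3 - 9.6503*z^2 + 5.3472*z + 1.2222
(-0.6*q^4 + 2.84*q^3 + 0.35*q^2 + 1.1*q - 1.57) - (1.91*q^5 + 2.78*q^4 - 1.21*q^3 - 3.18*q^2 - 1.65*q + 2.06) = -1.91*q^5 - 3.38*q^4 + 4.05*q^3 + 3.53*q^2 + 2.75*q - 3.63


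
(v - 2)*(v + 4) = v^2 + 2*v - 8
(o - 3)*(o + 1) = o^2 - 2*o - 3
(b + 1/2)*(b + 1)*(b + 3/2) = b^3 + 3*b^2 + 11*b/4 + 3/4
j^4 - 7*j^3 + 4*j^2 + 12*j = j*(j - 6)*(j - 2)*(j + 1)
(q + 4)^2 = q^2 + 8*q + 16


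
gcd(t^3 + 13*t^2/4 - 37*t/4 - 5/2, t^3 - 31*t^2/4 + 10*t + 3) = t^2 - 7*t/4 - 1/2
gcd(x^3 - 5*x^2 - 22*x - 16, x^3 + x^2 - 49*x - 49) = x + 1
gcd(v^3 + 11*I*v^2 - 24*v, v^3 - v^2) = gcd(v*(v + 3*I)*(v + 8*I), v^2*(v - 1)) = v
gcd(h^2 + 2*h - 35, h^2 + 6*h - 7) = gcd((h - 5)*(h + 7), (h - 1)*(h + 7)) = h + 7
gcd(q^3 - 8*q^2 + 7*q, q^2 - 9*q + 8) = q - 1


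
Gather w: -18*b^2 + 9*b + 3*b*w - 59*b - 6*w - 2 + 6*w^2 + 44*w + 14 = -18*b^2 - 50*b + 6*w^2 + w*(3*b + 38) + 12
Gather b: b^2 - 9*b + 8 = b^2 - 9*b + 8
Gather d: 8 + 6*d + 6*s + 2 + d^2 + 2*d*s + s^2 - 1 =d^2 + d*(2*s + 6) + s^2 + 6*s + 9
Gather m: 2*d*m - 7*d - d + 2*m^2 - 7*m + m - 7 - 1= -8*d + 2*m^2 + m*(2*d - 6) - 8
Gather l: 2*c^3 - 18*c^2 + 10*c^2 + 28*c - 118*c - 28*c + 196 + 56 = 2*c^3 - 8*c^2 - 118*c + 252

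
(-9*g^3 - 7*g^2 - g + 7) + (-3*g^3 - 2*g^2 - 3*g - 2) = -12*g^3 - 9*g^2 - 4*g + 5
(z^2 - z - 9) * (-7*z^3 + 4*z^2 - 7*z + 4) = -7*z^5 + 11*z^4 + 52*z^3 - 25*z^2 + 59*z - 36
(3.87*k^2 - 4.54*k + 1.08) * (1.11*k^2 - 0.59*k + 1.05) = 4.2957*k^4 - 7.3227*k^3 + 7.9409*k^2 - 5.4042*k + 1.134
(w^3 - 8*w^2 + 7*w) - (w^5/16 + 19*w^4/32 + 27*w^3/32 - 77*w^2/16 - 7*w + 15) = -w^5/16 - 19*w^4/32 + 5*w^3/32 - 51*w^2/16 + 14*w - 15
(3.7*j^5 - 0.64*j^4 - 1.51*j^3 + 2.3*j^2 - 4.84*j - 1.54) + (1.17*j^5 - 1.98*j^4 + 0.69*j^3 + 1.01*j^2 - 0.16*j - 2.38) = 4.87*j^5 - 2.62*j^4 - 0.82*j^3 + 3.31*j^2 - 5.0*j - 3.92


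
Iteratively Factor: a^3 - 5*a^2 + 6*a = (a)*(a^2 - 5*a + 6) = a*(a - 2)*(a - 3)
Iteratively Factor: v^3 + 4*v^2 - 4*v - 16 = (v - 2)*(v^2 + 6*v + 8) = (v - 2)*(v + 2)*(v + 4)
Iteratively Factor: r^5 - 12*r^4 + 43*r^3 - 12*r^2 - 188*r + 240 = (r + 2)*(r^4 - 14*r^3 + 71*r^2 - 154*r + 120) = (r - 5)*(r + 2)*(r^3 - 9*r^2 + 26*r - 24) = (r - 5)*(r - 3)*(r + 2)*(r^2 - 6*r + 8) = (r - 5)*(r - 4)*(r - 3)*(r + 2)*(r - 2)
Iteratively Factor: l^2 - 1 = (l - 1)*(l + 1)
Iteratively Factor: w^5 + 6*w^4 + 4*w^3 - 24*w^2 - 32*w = (w)*(w^4 + 6*w^3 + 4*w^2 - 24*w - 32) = w*(w + 2)*(w^3 + 4*w^2 - 4*w - 16) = w*(w - 2)*(w + 2)*(w^2 + 6*w + 8) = w*(w - 2)*(w + 2)^2*(w + 4)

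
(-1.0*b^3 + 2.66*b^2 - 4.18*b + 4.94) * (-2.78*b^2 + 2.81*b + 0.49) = 2.78*b^5 - 10.2048*b^4 + 18.605*b^3 - 24.1756*b^2 + 11.8332*b + 2.4206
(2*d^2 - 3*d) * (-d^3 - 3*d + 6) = -2*d^5 + 3*d^4 - 6*d^3 + 21*d^2 - 18*d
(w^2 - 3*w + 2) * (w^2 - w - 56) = w^4 - 4*w^3 - 51*w^2 + 166*w - 112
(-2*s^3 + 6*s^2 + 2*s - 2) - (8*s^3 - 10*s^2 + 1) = -10*s^3 + 16*s^2 + 2*s - 3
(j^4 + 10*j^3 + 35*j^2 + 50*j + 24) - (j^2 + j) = j^4 + 10*j^3 + 34*j^2 + 49*j + 24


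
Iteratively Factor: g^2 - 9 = (g - 3)*(g + 3)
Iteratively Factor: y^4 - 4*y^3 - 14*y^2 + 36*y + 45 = (y + 1)*(y^3 - 5*y^2 - 9*y + 45) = (y - 5)*(y + 1)*(y^2 - 9) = (y - 5)*(y + 1)*(y + 3)*(y - 3)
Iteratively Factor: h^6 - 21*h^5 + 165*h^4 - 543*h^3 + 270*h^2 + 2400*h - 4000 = (h - 5)*(h^5 - 16*h^4 + 85*h^3 - 118*h^2 - 320*h + 800) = (h - 5)^2*(h^4 - 11*h^3 + 30*h^2 + 32*h - 160) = (h - 5)^2*(h - 4)*(h^3 - 7*h^2 + 2*h + 40) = (h - 5)^2*(h - 4)*(h + 2)*(h^2 - 9*h + 20) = (h - 5)^3*(h - 4)*(h + 2)*(h - 4)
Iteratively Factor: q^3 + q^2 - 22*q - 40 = (q + 4)*(q^2 - 3*q - 10) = (q - 5)*(q + 4)*(q + 2)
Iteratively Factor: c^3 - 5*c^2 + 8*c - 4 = (c - 1)*(c^2 - 4*c + 4) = (c - 2)*(c - 1)*(c - 2)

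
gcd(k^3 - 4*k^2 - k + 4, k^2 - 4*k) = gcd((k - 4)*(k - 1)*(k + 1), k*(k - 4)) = k - 4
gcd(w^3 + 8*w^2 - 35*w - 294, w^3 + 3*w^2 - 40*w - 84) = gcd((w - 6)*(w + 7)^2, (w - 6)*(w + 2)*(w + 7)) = w^2 + w - 42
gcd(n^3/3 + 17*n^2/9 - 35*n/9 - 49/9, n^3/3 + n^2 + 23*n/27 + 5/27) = n + 1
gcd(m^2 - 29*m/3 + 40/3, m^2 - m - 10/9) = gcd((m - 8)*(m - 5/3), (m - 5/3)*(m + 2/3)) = m - 5/3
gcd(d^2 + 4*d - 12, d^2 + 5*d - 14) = d - 2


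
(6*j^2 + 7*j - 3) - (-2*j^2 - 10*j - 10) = 8*j^2 + 17*j + 7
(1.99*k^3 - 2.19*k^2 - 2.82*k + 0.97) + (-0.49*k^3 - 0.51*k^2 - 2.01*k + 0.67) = 1.5*k^3 - 2.7*k^2 - 4.83*k + 1.64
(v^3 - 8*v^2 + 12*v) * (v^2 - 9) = v^5 - 8*v^4 + 3*v^3 + 72*v^2 - 108*v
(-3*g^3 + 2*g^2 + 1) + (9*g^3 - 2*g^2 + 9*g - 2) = 6*g^3 + 9*g - 1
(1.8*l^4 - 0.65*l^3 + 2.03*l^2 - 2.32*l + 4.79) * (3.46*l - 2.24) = 6.228*l^5 - 6.281*l^4 + 8.4798*l^3 - 12.5744*l^2 + 21.7702*l - 10.7296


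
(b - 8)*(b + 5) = b^2 - 3*b - 40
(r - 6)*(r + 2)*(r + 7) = r^3 + 3*r^2 - 40*r - 84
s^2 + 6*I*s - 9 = (s + 3*I)^2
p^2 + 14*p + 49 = (p + 7)^2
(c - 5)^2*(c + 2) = c^3 - 8*c^2 + 5*c + 50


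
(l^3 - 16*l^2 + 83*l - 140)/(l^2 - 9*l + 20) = l - 7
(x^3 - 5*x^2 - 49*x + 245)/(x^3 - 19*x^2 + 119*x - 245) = (x + 7)/(x - 7)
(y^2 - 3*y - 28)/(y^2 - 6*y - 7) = (y + 4)/(y + 1)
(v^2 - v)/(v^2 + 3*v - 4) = v/(v + 4)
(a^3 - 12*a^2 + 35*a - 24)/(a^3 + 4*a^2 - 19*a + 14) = (a^2 - 11*a + 24)/(a^2 + 5*a - 14)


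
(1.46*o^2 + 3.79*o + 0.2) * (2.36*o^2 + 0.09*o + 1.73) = 3.4456*o^4 + 9.0758*o^3 + 3.3389*o^2 + 6.5747*o + 0.346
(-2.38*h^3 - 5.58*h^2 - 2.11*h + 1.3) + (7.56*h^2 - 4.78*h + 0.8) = -2.38*h^3 + 1.98*h^2 - 6.89*h + 2.1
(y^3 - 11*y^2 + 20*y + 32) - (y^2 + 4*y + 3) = y^3 - 12*y^2 + 16*y + 29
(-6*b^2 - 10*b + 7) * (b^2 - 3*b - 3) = -6*b^4 + 8*b^3 + 55*b^2 + 9*b - 21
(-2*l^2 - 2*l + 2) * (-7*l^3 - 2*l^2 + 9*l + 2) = 14*l^5 + 18*l^4 - 28*l^3 - 26*l^2 + 14*l + 4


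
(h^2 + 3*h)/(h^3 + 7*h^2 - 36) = h/(h^2 + 4*h - 12)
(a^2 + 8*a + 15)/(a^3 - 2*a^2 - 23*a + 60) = (a + 3)/(a^2 - 7*a + 12)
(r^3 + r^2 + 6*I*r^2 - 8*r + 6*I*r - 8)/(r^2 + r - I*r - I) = (r^2 + 6*I*r - 8)/(r - I)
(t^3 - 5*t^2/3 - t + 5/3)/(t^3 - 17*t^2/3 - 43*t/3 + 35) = (t^2 - 1)/(t^2 - 4*t - 21)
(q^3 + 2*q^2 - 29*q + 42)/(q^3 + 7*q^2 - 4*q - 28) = (q - 3)/(q + 2)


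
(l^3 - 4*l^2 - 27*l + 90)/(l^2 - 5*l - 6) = (l^2 + 2*l - 15)/(l + 1)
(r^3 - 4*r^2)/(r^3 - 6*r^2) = (r - 4)/(r - 6)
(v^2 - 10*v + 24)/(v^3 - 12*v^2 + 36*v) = (v - 4)/(v*(v - 6))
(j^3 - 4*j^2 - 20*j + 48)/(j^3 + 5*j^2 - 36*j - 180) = (j^2 + 2*j - 8)/(j^2 + 11*j + 30)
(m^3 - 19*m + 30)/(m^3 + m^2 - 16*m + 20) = (m - 3)/(m - 2)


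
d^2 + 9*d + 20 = (d + 4)*(d + 5)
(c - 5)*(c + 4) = c^2 - c - 20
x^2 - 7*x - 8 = (x - 8)*(x + 1)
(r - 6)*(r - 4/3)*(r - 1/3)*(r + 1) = r^4 - 20*r^3/3 + 25*r^2/9 + 70*r/9 - 8/3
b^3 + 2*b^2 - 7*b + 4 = (b - 1)^2*(b + 4)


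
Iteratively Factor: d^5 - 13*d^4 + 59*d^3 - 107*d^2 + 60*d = (d - 3)*(d^4 - 10*d^3 + 29*d^2 - 20*d) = (d - 5)*(d - 3)*(d^3 - 5*d^2 + 4*d) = d*(d - 5)*(d - 3)*(d^2 - 5*d + 4) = d*(d - 5)*(d - 4)*(d - 3)*(d - 1)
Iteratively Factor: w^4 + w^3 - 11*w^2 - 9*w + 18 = (w - 1)*(w^3 + 2*w^2 - 9*w - 18) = (w - 1)*(w + 2)*(w^2 - 9) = (w - 3)*(w - 1)*(w + 2)*(w + 3)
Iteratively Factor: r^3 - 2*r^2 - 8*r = (r - 4)*(r^2 + 2*r) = (r - 4)*(r + 2)*(r)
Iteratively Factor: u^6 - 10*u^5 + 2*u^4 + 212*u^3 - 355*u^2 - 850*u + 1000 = (u - 1)*(u^5 - 9*u^4 - 7*u^3 + 205*u^2 - 150*u - 1000) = (u - 5)*(u - 1)*(u^4 - 4*u^3 - 27*u^2 + 70*u + 200) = (u - 5)*(u - 1)*(u + 4)*(u^3 - 8*u^2 + 5*u + 50) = (u - 5)^2*(u - 1)*(u + 4)*(u^2 - 3*u - 10) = (u - 5)^3*(u - 1)*(u + 4)*(u + 2)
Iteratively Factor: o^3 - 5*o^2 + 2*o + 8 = (o - 2)*(o^2 - 3*o - 4) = (o - 2)*(o + 1)*(o - 4)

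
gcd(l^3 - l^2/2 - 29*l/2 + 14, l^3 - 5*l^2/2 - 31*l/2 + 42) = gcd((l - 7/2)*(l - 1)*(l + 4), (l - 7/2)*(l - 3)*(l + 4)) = l^2 + l/2 - 14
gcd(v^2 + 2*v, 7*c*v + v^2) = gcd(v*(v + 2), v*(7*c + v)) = v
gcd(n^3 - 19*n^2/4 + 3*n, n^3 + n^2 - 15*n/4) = n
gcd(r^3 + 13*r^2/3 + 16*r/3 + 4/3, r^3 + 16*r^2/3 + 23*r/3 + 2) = r^2 + 7*r/3 + 2/3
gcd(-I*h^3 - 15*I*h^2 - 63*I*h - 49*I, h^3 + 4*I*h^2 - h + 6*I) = 1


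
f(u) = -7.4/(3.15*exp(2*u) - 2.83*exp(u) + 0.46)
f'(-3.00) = -8.67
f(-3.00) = -22.64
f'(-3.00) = -8.67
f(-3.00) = -22.64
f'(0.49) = 5.02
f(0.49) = -1.75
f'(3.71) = 0.00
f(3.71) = -0.00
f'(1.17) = 0.72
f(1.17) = -0.31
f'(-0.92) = -33.55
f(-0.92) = 44.17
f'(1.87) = 0.14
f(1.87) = -0.06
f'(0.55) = 4.12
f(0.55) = -1.47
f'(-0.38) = 1576296.90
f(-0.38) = 3396.77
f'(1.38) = 0.43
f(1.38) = -0.19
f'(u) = -7.4*(-6.3*exp(2*u) + 2.83*exp(u))/(3.15*exp(2*u) - 2.83*exp(u) + 0.46)^2 = (46.62*exp(u) - 20.942)*exp(u)/(3.15*exp(2*u) - 2.83*exp(u) + 0.46)^2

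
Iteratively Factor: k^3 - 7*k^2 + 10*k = (k - 2)*(k^2 - 5*k) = k*(k - 2)*(k - 5)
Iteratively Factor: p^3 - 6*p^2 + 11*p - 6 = (p - 1)*(p^2 - 5*p + 6) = (p - 3)*(p - 1)*(p - 2)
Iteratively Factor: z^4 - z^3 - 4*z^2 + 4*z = (z - 2)*(z^3 + z^2 - 2*z) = (z - 2)*(z + 2)*(z^2 - z) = z*(z - 2)*(z + 2)*(z - 1)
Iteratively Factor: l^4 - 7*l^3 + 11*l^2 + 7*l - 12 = (l - 3)*(l^3 - 4*l^2 - l + 4) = (l - 3)*(l + 1)*(l^2 - 5*l + 4) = (l - 3)*(l - 1)*(l + 1)*(l - 4)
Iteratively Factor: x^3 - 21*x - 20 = (x + 4)*(x^2 - 4*x - 5) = (x - 5)*(x + 4)*(x + 1)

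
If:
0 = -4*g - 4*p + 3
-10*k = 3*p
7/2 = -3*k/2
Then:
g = -253/36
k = -7/3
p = 70/9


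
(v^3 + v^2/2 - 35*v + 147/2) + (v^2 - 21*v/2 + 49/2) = v^3 + 3*v^2/2 - 91*v/2 + 98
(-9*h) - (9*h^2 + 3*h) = -9*h^2 - 12*h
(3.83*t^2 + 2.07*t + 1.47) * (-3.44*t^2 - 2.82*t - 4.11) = -13.1752*t^4 - 17.9214*t^3 - 26.6355*t^2 - 12.6531*t - 6.0417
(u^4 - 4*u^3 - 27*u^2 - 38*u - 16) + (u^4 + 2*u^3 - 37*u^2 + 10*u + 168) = 2*u^4 - 2*u^3 - 64*u^2 - 28*u + 152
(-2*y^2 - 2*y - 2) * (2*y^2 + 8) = -4*y^4 - 4*y^3 - 20*y^2 - 16*y - 16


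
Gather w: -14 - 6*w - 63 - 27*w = -33*w - 77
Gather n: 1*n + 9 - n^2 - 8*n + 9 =-n^2 - 7*n + 18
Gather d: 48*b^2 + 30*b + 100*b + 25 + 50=48*b^2 + 130*b + 75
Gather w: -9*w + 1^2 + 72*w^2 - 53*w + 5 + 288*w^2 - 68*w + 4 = 360*w^2 - 130*w + 10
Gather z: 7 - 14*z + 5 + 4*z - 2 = 10 - 10*z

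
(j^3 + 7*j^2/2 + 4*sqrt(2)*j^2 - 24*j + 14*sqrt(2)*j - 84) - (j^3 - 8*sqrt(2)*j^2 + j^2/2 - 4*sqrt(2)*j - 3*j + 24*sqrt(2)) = 3*j^2 + 12*sqrt(2)*j^2 - 21*j + 18*sqrt(2)*j - 84 - 24*sqrt(2)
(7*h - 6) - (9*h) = -2*h - 6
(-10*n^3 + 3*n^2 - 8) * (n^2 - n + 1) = -10*n^5 + 13*n^4 - 13*n^3 - 5*n^2 + 8*n - 8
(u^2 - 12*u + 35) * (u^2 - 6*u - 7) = u^4 - 18*u^3 + 100*u^2 - 126*u - 245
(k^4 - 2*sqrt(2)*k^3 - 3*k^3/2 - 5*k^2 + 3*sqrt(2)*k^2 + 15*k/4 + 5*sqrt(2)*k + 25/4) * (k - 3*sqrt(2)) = k^5 - 5*sqrt(2)*k^4 - 3*k^4/2 + 7*k^3 + 15*sqrt(2)*k^3/2 - 57*k^2/4 + 20*sqrt(2)*k^2 - 95*k/4 - 45*sqrt(2)*k/4 - 75*sqrt(2)/4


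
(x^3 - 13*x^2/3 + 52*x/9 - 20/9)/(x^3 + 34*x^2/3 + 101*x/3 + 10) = (9*x^3 - 39*x^2 + 52*x - 20)/(3*(3*x^3 + 34*x^2 + 101*x + 30))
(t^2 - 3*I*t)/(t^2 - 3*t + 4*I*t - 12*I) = t*(t - 3*I)/(t^2 + t*(-3 + 4*I) - 12*I)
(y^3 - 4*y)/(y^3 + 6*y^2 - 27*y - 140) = y*(y^2 - 4)/(y^3 + 6*y^2 - 27*y - 140)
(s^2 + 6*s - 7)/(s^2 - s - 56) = (s - 1)/(s - 8)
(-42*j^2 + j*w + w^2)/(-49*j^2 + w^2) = (-6*j + w)/(-7*j + w)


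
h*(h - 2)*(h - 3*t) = h^3 - 3*h^2*t - 2*h^2 + 6*h*t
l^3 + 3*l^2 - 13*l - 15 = (l - 3)*(l + 1)*(l + 5)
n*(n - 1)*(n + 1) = n^3 - n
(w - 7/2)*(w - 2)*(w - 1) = w^3 - 13*w^2/2 + 25*w/2 - 7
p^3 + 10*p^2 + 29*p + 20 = (p + 1)*(p + 4)*(p + 5)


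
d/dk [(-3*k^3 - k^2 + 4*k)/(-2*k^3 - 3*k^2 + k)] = (7*k^2 + 10*k + 11)/(4*k^4 + 12*k^3 + 5*k^2 - 6*k + 1)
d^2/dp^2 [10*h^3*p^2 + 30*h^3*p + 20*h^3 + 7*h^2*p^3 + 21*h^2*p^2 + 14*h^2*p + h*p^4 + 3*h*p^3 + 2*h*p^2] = 2*h*(10*h^2 + 21*h*p + 21*h + 6*p^2 + 9*p + 2)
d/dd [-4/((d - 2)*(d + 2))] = 8*d/((d - 2)^2*(d + 2)^2)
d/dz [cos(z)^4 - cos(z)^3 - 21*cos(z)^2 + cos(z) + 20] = (-4*cos(z)^3 + 3*cos(z)^2 + 42*cos(z) - 1)*sin(z)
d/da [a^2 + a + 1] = 2*a + 1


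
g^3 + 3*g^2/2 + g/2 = g*(g + 1/2)*(g + 1)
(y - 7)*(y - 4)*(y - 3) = y^3 - 14*y^2 + 61*y - 84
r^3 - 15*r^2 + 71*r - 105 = (r - 7)*(r - 5)*(r - 3)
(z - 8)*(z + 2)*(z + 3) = z^3 - 3*z^2 - 34*z - 48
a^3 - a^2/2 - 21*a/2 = a*(a - 7/2)*(a + 3)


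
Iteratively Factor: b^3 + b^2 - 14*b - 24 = (b + 2)*(b^2 - b - 12) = (b - 4)*(b + 2)*(b + 3)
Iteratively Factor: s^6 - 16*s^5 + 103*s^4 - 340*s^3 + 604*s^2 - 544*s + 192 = (s - 4)*(s^5 - 12*s^4 + 55*s^3 - 120*s^2 + 124*s - 48) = (s - 4)*(s - 3)*(s^4 - 9*s^3 + 28*s^2 - 36*s + 16) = (s - 4)*(s - 3)*(s - 2)*(s^3 - 7*s^2 + 14*s - 8) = (s - 4)^2*(s - 3)*(s - 2)*(s^2 - 3*s + 2) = (s - 4)^2*(s - 3)*(s - 2)*(s - 1)*(s - 2)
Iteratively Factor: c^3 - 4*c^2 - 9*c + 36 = (c - 3)*(c^2 - c - 12) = (c - 3)*(c + 3)*(c - 4)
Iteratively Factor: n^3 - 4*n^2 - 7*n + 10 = (n - 5)*(n^2 + n - 2) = (n - 5)*(n + 2)*(n - 1)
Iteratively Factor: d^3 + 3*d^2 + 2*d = (d + 1)*(d^2 + 2*d) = (d + 1)*(d + 2)*(d)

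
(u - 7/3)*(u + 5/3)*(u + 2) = u^3 + 4*u^2/3 - 47*u/9 - 70/9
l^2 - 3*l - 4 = (l - 4)*(l + 1)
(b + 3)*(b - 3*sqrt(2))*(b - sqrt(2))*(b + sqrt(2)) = b^4 - 3*sqrt(2)*b^3 + 3*b^3 - 9*sqrt(2)*b^2 - 2*b^2 - 6*b + 6*sqrt(2)*b + 18*sqrt(2)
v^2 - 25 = (v - 5)*(v + 5)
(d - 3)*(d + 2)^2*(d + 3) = d^4 + 4*d^3 - 5*d^2 - 36*d - 36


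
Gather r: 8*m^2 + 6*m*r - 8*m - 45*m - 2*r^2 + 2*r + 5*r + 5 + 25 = 8*m^2 - 53*m - 2*r^2 + r*(6*m + 7) + 30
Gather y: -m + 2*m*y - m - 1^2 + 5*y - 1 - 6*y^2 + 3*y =-2*m - 6*y^2 + y*(2*m + 8) - 2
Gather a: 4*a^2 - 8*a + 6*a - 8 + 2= 4*a^2 - 2*a - 6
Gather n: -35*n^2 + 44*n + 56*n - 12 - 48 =-35*n^2 + 100*n - 60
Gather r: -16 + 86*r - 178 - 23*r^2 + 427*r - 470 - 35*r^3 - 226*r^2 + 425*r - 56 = -35*r^3 - 249*r^2 + 938*r - 720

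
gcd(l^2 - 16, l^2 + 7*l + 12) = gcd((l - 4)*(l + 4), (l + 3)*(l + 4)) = l + 4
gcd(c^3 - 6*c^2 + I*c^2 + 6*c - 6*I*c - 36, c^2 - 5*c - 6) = c - 6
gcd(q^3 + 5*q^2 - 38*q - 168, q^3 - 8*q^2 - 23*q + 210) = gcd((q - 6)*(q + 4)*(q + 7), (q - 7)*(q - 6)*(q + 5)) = q - 6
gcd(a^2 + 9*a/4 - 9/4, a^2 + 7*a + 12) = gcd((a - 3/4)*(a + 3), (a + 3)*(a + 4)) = a + 3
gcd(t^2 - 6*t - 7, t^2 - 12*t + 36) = 1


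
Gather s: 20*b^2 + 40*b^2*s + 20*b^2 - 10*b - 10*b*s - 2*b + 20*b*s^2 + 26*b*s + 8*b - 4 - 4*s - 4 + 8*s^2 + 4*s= 40*b^2 - 4*b + s^2*(20*b + 8) + s*(40*b^2 + 16*b) - 8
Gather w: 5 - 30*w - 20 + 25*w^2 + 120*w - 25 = 25*w^2 + 90*w - 40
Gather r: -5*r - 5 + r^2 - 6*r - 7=r^2 - 11*r - 12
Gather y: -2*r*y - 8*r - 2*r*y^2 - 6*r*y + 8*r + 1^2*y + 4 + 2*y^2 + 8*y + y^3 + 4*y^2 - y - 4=y^3 + y^2*(6 - 2*r) + y*(8 - 8*r)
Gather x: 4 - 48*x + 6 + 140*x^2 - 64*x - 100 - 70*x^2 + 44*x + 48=70*x^2 - 68*x - 42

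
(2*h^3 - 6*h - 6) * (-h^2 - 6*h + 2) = -2*h^5 - 12*h^4 + 10*h^3 + 42*h^2 + 24*h - 12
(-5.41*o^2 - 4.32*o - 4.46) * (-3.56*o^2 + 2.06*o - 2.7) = 19.2596*o^4 + 4.2346*o^3 + 21.5854*o^2 + 2.4764*o + 12.042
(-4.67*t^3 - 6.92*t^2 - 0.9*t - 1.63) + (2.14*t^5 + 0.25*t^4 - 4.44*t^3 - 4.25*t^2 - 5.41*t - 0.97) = 2.14*t^5 + 0.25*t^4 - 9.11*t^3 - 11.17*t^2 - 6.31*t - 2.6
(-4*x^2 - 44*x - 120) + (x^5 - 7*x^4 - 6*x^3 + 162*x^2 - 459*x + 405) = x^5 - 7*x^4 - 6*x^3 + 158*x^2 - 503*x + 285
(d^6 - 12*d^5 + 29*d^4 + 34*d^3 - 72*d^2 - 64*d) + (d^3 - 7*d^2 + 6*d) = d^6 - 12*d^5 + 29*d^4 + 35*d^3 - 79*d^2 - 58*d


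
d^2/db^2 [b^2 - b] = 2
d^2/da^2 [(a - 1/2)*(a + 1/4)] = 2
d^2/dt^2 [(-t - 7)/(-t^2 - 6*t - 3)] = 2*(4*(t + 3)^2*(t + 7) - (3*t + 13)*(t^2 + 6*t + 3))/(t^2 + 6*t + 3)^3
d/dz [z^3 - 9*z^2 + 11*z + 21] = 3*z^2 - 18*z + 11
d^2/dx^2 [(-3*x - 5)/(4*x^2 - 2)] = 2*(-8*x^2*(3*x + 5) + (9*x + 5)*(2*x^2 - 1))/(2*x^2 - 1)^3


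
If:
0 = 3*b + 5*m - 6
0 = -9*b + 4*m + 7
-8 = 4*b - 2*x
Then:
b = 59/57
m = 11/19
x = 346/57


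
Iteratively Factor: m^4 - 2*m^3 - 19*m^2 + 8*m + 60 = (m + 2)*(m^3 - 4*m^2 - 11*m + 30) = (m - 2)*(m + 2)*(m^2 - 2*m - 15) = (m - 5)*(m - 2)*(m + 2)*(m + 3)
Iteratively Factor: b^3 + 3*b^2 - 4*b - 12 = (b + 2)*(b^2 + b - 6) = (b - 2)*(b + 2)*(b + 3)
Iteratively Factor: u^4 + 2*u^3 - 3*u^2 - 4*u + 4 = (u + 2)*(u^3 - 3*u + 2) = (u - 1)*(u + 2)*(u^2 + u - 2) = (u - 1)*(u + 2)^2*(u - 1)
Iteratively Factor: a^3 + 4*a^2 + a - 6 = (a + 2)*(a^2 + 2*a - 3) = (a - 1)*(a + 2)*(a + 3)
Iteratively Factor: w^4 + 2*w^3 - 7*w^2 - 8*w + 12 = (w - 1)*(w^3 + 3*w^2 - 4*w - 12) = (w - 2)*(w - 1)*(w^2 + 5*w + 6) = (w - 2)*(w - 1)*(w + 3)*(w + 2)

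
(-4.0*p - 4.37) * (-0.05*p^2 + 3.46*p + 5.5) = 0.2*p^3 - 13.6215*p^2 - 37.1202*p - 24.035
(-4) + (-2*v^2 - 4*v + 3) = -2*v^2 - 4*v - 1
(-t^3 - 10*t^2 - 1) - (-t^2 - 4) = -t^3 - 9*t^2 + 3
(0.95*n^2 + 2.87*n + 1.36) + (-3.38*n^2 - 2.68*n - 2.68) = -2.43*n^2 + 0.19*n - 1.32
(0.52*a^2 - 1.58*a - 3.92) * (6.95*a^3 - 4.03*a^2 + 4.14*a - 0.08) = 3.614*a^5 - 13.0766*a^4 - 18.7238*a^3 + 9.2148*a^2 - 16.1024*a + 0.3136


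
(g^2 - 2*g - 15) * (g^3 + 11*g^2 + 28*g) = g^5 + 9*g^4 - 9*g^3 - 221*g^2 - 420*g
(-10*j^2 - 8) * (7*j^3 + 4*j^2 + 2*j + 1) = -70*j^5 - 40*j^4 - 76*j^3 - 42*j^2 - 16*j - 8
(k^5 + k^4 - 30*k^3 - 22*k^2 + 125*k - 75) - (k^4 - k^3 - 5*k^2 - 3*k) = k^5 - 29*k^3 - 17*k^2 + 128*k - 75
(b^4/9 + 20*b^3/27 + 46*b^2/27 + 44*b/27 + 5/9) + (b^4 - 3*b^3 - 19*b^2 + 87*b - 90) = 10*b^4/9 - 61*b^3/27 - 467*b^2/27 + 2393*b/27 - 805/9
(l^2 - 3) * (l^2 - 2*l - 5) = l^4 - 2*l^3 - 8*l^2 + 6*l + 15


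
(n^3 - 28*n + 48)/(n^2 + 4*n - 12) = n - 4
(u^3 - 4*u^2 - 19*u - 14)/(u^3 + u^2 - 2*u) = (u^2 - 6*u - 7)/(u*(u - 1))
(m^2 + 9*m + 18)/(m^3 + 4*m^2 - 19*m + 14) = (m^2 + 9*m + 18)/(m^3 + 4*m^2 - 19*m + 14)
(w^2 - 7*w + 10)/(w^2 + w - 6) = (w - 5)/(w + 3)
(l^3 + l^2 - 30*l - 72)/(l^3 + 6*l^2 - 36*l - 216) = (l^2 + 7*l + 12)/(l^2 + 12*l + 36)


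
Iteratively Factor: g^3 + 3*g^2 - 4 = (g + 2)*(g^2 + g - 2) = (g + 2)^2*(g - 1)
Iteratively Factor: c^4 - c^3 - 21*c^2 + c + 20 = (c + 1)*(c^3 - 2*c^2 - 19*c + 20) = (c - 1)*(c + 1)*(c^2 - c - 20) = (c - 5)*(c - 1)*(c + 1)*(c + 4)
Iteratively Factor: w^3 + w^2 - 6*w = (w + 3)*(w^2 - 2*w) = (w - 2)*(w + 3)*(w)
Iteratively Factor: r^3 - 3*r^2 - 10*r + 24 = (r - 4)*(r^2 + r - 6) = (r - 4)*(r + 3)*(r - 2)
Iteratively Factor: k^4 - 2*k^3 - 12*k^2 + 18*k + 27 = (k + 3)*(k^3 - 5*k^2 + 3*k + 9) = (k + 1)*(k + 3)*(k^2 - 6*k + 9) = (k - 3)*(k + 1)*(k + 3)*(k - 3)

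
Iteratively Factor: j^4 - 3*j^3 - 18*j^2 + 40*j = (j + 4)*(j^3 - 7*j^2 + 10*j) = (j - 2)*(j + 4)*(j^2 - 5*j) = (j - 5)*(j - 2)*(j + 4)*(j)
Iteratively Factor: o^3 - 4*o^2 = (o - 4)*(o^2) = o*(o - 4)*(o)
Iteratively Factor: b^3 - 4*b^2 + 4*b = (b - 2)*(b^2 - 2*b) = (b - 2)^2*(b)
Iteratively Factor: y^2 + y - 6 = (y - 2)*(y + 3)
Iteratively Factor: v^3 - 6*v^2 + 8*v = (v - 4)*(v^2 - 2*v) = v*(v - 4)*(v - 2)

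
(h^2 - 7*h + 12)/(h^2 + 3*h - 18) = (h - 4)/(h + 6)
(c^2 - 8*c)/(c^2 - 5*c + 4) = c*(c - 8)/(c^2 - 5*c + 4)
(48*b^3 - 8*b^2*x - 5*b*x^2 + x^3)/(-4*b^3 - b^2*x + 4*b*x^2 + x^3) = (-48*b^3 + 8*b^2*x + 5*b*x^2 - x^3)/(4*b^3 + b^2*x - 4*b*x^2 - x^3)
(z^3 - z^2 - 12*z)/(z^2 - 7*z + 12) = z*(z + 3)/(z - 3)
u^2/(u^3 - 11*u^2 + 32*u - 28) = u^2/(u^3 - 11*u^2 + 32*u - 28)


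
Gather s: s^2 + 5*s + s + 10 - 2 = s^2 + 6*s + 8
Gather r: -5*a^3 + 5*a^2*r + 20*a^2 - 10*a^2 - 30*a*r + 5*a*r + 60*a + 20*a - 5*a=-5*a^3 + 10*a^2 + 75*a + r*(5*a^2 - 25*a)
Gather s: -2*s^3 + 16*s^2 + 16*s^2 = -2*s^3 + 32*s^2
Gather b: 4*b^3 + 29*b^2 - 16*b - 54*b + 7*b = 4*b^3 + 29*b^2 - 63*b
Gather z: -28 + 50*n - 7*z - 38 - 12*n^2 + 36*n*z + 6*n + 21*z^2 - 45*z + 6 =-12*n^2 + 56*n + 21*z^2 + z*(36*n - 52) - 60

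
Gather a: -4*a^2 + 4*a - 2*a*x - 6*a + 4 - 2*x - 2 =-4*a^2 + a*(-2*x - 2) - 2*x + 2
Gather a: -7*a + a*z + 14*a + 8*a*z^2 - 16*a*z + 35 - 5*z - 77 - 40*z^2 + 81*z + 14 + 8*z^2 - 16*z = a*(8*z^2 - 15*z + 7) - 32*z^2 + 60*z - 28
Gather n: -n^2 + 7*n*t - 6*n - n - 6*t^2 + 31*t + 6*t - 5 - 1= -n^2 + n*(7*t - 7) - 6*t^2 + 37*t - 6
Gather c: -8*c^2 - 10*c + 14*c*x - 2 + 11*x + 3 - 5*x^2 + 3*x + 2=-8*c^2 + c*(14*x - 10) - 5*x^2 + 14*x + 3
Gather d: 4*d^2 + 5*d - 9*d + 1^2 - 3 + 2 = 4*d^2 - 4*d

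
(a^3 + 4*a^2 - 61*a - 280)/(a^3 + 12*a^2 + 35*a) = (a - 8)/a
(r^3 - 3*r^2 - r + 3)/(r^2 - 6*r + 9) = (r^2 - 1)/(r - 3)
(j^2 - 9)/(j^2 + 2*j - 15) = (j + 3)/(j + 5)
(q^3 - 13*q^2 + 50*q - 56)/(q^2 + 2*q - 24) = (q^2 - 9*q + 14)/(q + 6)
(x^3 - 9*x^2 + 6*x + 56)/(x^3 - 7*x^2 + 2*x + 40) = (x - 7)/(x - 5)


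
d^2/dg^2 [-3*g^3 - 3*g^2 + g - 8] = -18*g - 6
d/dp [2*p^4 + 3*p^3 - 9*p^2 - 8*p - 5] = 8*p^3 + 9*p^2 - 18*p - 8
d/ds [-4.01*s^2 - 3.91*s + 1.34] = -8.02*s - 3.91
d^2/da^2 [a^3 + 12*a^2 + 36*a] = 6*a + 24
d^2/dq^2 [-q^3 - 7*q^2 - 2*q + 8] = -6*q - 14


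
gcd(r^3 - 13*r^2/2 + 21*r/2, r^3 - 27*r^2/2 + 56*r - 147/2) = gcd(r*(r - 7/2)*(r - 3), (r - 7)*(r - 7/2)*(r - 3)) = r^2 - 13*r/2 + 21/2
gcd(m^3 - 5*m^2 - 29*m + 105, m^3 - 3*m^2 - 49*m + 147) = m^2 - 10*m + 21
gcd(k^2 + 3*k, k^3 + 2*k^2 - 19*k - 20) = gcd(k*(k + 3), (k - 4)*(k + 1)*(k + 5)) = 1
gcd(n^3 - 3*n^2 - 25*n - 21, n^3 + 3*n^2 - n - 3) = n^2 + 4*n + 3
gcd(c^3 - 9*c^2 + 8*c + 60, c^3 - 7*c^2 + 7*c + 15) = c - 5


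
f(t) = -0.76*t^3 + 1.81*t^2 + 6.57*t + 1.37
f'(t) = -2.28*t^2 + 3.62*t + 6.57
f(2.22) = 16.56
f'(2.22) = 3.37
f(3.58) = 13.22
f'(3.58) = -9.69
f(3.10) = 16.49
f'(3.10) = -4.12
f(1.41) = 12.10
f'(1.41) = 7.14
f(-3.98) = 51.81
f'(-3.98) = -43.95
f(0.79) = 7.32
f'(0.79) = 8.01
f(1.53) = 12.94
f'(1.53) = 6.77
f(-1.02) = -2.64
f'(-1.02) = 0.51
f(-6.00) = 191.27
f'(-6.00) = -97.23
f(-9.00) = 642.89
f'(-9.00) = -210.69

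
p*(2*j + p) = 2*j*p + p^2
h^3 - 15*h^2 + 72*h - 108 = (h - 6)^2*(h - 3)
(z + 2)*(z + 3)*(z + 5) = z^3 + 10*z^2 + 31*z + 30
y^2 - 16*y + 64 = (y - 8)^2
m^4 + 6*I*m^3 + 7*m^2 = m^2*(m - I)*(m + 7*I)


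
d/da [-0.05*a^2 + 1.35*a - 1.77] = 1.35 - 0.1*a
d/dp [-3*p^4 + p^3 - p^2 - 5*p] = -12*p^3 + 3*p^2 - 2*p - 5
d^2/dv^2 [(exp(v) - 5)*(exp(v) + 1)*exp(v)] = (9*exp(2*v) - 16*exp(v) - 5)*exp(v)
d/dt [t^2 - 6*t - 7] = 2*t - 6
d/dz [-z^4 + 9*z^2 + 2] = -4*z^3 + 18*z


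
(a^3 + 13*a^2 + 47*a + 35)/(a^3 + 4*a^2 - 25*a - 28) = (a + 5)/(a - 4)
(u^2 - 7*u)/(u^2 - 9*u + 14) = u/(u - 2)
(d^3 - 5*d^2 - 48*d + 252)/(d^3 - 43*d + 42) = (d - 6)/(d - 1)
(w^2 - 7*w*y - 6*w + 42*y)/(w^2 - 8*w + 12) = (w - 7*y)/(w - 2)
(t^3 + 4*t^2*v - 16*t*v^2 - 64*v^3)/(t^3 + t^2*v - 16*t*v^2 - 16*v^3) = (t + 4*v)/(t + v)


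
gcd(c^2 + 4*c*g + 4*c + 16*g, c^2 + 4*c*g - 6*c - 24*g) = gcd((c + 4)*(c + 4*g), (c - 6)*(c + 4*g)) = c + 4*g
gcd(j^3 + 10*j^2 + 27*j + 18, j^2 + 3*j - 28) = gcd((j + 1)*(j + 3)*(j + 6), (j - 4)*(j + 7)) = 1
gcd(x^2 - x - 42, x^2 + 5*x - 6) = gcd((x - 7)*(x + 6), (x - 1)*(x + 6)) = x + 6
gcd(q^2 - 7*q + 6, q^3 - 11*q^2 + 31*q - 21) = q - 1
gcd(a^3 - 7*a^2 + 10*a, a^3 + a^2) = a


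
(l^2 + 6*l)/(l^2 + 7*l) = (l + 6)/(l + 7)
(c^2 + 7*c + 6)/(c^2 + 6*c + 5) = (c + 6)/(c + 5)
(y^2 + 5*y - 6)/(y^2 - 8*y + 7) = (y + 6)/(y - 7)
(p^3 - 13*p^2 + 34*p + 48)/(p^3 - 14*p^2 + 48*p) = (p + 1)/p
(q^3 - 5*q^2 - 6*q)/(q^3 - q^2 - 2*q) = (q - 6)/(q - 2)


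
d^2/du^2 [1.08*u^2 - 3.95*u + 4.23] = 2.16000000000000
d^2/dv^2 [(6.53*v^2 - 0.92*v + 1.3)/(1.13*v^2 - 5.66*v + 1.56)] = (81.179652*v^3 - 59.1066839999997*v^2 - 40.156584*v + 94.245632)/(1.442897*v^6 - 21.681762*v^5 + 114.576576*v^4 - 241.186184*v^3 + 158.176512*v^2 - 41.322528*v + 3.796416)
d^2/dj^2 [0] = 0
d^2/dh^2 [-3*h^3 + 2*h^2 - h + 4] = 4 - 18*h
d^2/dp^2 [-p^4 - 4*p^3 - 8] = 12*p*(-p - 2)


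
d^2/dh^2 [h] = 0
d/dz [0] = 0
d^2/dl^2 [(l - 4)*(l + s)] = 2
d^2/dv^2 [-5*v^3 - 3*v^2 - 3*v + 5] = -30*v - 6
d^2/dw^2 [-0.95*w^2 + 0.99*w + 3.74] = -1.90000000000000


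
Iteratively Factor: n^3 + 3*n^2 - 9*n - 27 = (n - 3)*(n^2 + 6*n + 9) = (n - 3)*(n + 3)*(n + 3)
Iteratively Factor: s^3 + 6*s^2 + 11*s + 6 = (s + 1)*(s^2 + 5*s + 6) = (s + 1)*(s + 2)*(s + 3)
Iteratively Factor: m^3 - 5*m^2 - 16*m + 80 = (m - 4)*(m^2 - m - 20) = (m - 4)*(m + 4)*(m - 5)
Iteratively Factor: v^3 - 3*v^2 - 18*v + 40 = (v + 4)*(v^2 - 7*v + 10) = (v - 2)*(v + 4)*(v - 5)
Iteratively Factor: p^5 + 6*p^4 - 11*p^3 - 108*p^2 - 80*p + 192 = (p + 3)*(p^4 + 3*p^3 - 20*p^2 - 48*p + 64) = (p + 3)*(p + 4)*(p^3 - p^2 - 16*p + 16) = (p + 3)*(p + 4)^2*(p^2 - 5*p + 4) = (p - 4)*(p + 3)*(p + 4)^2*(p - 1)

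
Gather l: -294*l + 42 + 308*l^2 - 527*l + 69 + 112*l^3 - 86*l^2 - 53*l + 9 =112*l^3 + 222*l^2 - 874*l + 120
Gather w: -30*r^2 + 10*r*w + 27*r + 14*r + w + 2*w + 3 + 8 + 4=-30*r^2 + 41*r + w*(10*r + 3) + 15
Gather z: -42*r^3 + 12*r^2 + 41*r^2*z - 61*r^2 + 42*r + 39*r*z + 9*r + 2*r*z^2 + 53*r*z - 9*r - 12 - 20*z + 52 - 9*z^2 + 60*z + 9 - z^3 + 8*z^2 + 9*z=-42*r^3 - 49*r^2 + 42*r - z^3 + z^2*(2*r - 1) + z*(41*r^2 + 92*r + 49) + 49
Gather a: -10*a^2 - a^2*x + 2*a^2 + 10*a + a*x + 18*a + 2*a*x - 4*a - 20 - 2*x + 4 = a^2*(-x - 8) + a*(3*x + 24) - 2*x - 16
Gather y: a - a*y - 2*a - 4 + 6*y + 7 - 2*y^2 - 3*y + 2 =-a - 2*y^2 + y*(3 - a) + 5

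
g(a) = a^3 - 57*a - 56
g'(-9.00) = 186.00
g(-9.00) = -272.00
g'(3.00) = -30.00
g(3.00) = -200.00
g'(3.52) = -19.83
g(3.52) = -213.03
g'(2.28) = -41.40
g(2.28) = -174.11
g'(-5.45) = 32.11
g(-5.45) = 92.77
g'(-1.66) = -48.73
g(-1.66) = 34.05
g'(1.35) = -51.53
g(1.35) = -130.49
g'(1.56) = -49.70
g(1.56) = -141.12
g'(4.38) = 0.55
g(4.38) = -221.63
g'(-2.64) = -36.09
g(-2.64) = 76.08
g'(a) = 3*a^2 - 57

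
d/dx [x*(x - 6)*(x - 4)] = 3*x^2 - 20*x + 24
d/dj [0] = 0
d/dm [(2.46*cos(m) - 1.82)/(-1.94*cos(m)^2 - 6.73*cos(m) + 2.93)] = (-4.7724*cos(m)^2 + 7.0616*cos(m) + 5.0408)*sin(m)/(3.7636*cos(m)^4 + 26.1124*cos(m)^3 + 33.9245*cos(m)^2 - 39.4378*cos(m) + 8.5849)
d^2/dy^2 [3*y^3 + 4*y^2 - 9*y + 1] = 18*y + 8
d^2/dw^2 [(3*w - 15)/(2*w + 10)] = -30/(w + 5)^3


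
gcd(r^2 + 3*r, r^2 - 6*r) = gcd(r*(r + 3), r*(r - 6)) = r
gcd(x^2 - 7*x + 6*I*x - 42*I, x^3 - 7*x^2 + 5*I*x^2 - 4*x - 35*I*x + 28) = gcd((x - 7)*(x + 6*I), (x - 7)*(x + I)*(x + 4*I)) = x - 7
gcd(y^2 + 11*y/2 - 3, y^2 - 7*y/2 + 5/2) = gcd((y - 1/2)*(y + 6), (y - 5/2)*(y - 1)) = 1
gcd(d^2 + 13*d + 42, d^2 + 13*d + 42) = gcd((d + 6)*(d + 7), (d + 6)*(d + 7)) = d^2 + 13*d + 42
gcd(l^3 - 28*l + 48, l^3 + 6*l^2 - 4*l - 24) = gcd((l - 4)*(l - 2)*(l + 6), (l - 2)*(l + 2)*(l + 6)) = l^2 + 4*l - 12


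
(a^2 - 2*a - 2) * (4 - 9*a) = -9*a^3 + 22*a^2 + 10*a - 8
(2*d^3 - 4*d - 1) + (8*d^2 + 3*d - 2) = 2*d^3 + 8*d^2 - d - 3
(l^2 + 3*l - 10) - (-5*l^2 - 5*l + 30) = 6*l^2 + 8*l - 40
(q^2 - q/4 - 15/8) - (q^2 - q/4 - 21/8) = 3/4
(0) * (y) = 0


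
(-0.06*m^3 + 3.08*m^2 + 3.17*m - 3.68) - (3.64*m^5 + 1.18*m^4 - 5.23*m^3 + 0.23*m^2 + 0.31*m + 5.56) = -3.64*m^5 - 1.18*m^4 + 5.17*m^3 + 2.85*m^2 + 2.86*m - 9.24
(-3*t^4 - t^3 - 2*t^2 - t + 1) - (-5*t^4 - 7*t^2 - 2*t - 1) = 2*t^4 - t^3 + 5*t^2 + t + 2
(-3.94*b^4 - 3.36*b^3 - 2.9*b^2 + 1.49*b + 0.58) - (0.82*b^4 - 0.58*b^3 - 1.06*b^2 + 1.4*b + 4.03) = -4.76*b^4 - 2.78*b^3 - 1.84*b^2 + 0.0900000000000001*b - 3.45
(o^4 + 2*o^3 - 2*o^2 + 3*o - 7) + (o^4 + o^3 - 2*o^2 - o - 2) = 2*o^4 + 3*o^3 - 4*o^2 + 2*o - 9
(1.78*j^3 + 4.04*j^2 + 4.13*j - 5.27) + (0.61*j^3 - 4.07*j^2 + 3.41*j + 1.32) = 2.39*j^3 - 0.0300000000000002*j^2 + 7.54*j - 3.95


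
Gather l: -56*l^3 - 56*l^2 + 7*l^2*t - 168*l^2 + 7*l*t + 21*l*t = -56*l^3 + l^2*(7*t - 224) + 28*l*t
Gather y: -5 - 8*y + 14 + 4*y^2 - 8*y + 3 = 4*y^2 - 16*y + 12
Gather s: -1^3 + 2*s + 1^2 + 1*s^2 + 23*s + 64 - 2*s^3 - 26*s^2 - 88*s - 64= -2*s^3 - 25*s^2 - 63*s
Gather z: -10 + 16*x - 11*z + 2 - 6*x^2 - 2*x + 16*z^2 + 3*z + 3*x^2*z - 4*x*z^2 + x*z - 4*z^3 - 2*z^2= -6*x^2 + 14*x - 4*z^3 + z^2*(14 - 4*x) + z*(3*x^2 + x - 8) - 8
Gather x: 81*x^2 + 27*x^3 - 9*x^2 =27*x^3 + 72*x^2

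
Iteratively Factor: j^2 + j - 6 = (j + 3)*(j - 2)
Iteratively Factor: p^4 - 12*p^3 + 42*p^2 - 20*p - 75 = (p - 5)*(p^3 - 7*p^2 + 7*p + 15) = (p - 5)*(p + 1)*(p^2 - 8*p + 15) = (p - 5)*(p - 3)*(p + 1)*(p - 5)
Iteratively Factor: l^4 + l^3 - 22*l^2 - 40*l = (l + 2)*(l^3 - l^2 - 20*l) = (l - 5)*(l + 2)*(l^2 + 4*l) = (l - 5)*(l + 2)*(l + 4)*(l)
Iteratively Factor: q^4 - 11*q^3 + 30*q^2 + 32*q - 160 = (q - 5)*(q^3 - 6*q^2 + 32) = (q - 5)*(q - 4)*(q^2 - 2*q - 8) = (q - 5)*(q - 4)*(q + 2)*(q - 4)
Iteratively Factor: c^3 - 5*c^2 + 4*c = (c - 4)*(c^2 - c) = (c - 4)*(c - 1)*(c)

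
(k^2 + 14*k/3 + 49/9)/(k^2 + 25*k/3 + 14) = (k + 7/3)/(k + 6)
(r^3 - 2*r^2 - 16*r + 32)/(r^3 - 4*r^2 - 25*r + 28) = (r^2 - 6*r + 8)/(r^2 - 8*r + 7)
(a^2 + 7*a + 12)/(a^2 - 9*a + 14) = (a^2 + 7*a + 12)/(a^2 - 9*a + 14)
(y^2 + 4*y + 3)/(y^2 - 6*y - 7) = (y + 3)/(y - 7)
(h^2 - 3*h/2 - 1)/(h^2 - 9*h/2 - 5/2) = (h - 2)/(h - 5)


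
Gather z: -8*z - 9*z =-17*z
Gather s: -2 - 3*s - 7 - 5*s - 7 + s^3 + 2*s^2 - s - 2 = s^3 + 2*s^2 - 9*s - 18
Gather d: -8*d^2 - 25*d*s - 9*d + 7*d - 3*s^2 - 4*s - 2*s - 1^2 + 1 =-8*d^2 + d*(-25*s - 2) - 3*s^2 - 6*s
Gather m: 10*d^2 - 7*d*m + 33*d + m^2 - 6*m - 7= 10*d^2 + 33*d + m^2 + m*(-7*d - 6) - 7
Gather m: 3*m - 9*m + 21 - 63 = -6*m - 42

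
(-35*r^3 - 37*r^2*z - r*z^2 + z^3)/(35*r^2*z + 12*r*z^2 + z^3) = (-7*r^2 - 6*r*z + z^2)/(z*(7*r + z))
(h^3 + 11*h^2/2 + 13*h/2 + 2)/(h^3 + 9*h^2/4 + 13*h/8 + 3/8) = 4*(h + 4)/(4*h + 3)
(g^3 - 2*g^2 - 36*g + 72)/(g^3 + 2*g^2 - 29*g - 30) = (g^2 - 8*g + 12)/(g^2 - 4*g - 5)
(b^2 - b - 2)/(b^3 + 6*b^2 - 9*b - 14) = 1/(b + 7)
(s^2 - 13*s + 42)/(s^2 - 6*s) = (s - 7)/s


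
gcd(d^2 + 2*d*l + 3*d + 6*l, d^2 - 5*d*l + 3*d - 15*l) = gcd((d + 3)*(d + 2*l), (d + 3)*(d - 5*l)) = d + 3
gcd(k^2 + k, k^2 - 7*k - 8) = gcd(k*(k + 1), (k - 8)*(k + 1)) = k + 1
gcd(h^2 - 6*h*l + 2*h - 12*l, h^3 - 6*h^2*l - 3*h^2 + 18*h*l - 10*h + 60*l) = h^2 - 6*h*l + 2*h - 12*l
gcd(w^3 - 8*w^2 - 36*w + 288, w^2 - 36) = w^2 - 36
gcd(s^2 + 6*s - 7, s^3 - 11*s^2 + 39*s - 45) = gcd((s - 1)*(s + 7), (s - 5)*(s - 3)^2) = 1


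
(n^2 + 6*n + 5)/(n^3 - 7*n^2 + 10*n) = (n^2 + 6*n + 5)/(n*(n^2 - 7*n + 10))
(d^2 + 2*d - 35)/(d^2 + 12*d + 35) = (d - 5)/(d + 5)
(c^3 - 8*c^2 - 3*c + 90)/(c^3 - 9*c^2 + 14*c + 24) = (c^2 - 2*c - 15)/(c^2 - 3*c - 4)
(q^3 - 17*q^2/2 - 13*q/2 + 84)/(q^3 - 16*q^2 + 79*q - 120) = (2*q^2 - q - 21)/(2*(q^2 - 8*q + 15))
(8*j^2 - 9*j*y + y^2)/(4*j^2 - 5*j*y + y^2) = (-8*j + y)/(-4*j + y)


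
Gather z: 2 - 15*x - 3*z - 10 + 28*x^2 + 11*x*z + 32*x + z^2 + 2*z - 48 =28*x^2 + 17*x + z^2 + z*(11*x - 1) - 56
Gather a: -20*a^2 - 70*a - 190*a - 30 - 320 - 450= -20*a^2 - 260*a - 800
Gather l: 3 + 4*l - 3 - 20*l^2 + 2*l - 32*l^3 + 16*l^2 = -32*l^3 - 4*l^2 + 6*l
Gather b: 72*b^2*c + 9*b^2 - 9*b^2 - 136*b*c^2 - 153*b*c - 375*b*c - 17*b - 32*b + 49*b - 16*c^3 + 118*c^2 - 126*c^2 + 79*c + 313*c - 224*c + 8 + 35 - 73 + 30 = 72*b^2*c + b*(-136*c^2 - 528*c) - 16*c^3 - 8*c^2 + 168*c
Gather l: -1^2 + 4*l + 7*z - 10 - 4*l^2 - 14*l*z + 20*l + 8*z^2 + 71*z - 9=-4*l^2 + l*(24 - 14*z) + 8*z^2 + 78*z - 20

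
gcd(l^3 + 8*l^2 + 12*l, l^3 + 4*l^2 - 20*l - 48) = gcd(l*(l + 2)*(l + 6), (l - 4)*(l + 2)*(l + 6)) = l^2 + 8*l + 12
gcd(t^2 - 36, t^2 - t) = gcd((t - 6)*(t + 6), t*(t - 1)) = 1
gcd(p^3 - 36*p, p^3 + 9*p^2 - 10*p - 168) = p + 6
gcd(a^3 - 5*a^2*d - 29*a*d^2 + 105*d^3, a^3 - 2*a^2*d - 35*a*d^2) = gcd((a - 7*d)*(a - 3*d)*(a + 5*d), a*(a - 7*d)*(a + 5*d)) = a^2 - 2*a*d - 35*d^2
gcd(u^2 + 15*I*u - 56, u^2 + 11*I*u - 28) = u + 7*I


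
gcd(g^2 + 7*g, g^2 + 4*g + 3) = 1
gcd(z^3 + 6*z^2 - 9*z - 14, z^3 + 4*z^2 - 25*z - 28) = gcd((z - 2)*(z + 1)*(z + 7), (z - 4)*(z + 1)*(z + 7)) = z^2 + 8*z + 7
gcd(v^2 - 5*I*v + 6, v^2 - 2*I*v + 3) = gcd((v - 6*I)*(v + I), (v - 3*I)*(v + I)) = v + I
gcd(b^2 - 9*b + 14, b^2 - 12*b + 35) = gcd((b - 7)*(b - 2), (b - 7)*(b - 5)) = b - 7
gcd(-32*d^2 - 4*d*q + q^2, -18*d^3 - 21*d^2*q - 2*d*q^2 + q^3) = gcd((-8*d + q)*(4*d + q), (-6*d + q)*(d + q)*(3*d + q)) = 1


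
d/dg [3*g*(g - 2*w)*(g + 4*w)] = 9*g^2 + 12*g*w - 24*w^2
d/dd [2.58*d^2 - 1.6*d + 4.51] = 5.16*d - 1.6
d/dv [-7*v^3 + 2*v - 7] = 2 - 21*v^2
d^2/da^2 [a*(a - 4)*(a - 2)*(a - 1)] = 12*a^2 - 42*a + 28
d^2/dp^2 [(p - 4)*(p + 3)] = 2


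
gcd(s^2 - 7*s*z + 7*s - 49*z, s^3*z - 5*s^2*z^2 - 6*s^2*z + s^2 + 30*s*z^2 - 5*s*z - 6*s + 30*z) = 1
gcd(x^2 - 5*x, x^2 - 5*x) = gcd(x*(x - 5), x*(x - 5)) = x^2 - 5*x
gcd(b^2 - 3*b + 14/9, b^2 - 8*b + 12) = 1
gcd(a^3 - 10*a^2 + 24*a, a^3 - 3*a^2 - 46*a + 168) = a^2 - 10*a + 24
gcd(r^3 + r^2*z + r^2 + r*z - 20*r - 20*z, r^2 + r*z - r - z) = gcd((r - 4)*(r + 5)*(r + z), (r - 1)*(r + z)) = r + z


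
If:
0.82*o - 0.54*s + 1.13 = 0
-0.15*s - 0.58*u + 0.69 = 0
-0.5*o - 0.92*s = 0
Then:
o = -1.01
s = 0.55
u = 1.05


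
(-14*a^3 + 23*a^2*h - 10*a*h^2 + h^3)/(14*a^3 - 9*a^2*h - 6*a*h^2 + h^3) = (-2*a + h)/(2*a + h)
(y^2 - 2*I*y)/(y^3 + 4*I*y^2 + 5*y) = (y - 2*I)/(y^2 + 4*I*y + 5)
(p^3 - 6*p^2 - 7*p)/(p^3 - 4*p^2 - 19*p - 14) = p/(p + 2)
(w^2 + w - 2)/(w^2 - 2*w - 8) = (w - 1)/(w - 4)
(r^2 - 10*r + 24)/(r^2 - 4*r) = (r - 6)/r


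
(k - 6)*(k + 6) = k^2 - 36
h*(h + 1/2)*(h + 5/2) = h^3 + 3*h^2 + 5*h/4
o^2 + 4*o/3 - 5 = (o - 5/3)*(o + 3)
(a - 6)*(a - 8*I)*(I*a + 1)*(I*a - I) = -a^4 + 7*a^3 + 9*I*a^3 + 2*a^2 - 63*I*a^2 - 56*a + 54*I*a + 48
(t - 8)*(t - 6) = t^2 - 14*t + 48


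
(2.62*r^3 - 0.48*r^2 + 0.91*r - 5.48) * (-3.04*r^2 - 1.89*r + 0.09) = -7.9648*r^5 - 3.4926*r^4 - 1.6234*r^3 + 14.8961*r^2 + 10.4391*r - 0.4932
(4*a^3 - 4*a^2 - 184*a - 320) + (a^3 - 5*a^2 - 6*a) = 5*a^3 - 9*a^2 - 190*a - 320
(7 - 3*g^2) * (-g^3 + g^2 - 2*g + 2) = 3*g^5 - 3*g^4 - g^3 + g^2 - 14*g + 14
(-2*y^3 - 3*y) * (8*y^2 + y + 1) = -16*y^5 - 2*y^4 - 26*y^3 - 3*y^2 - 3*y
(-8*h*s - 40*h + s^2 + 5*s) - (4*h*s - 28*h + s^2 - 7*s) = -12*h*s - 12*h + 12*s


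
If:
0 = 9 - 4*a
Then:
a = 9/4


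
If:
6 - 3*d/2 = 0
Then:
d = 4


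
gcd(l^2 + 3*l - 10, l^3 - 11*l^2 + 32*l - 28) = l - 2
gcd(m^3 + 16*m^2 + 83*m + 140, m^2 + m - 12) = m + 4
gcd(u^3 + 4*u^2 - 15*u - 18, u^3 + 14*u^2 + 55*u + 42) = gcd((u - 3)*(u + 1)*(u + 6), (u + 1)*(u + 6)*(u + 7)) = u^2 + 7*u + 6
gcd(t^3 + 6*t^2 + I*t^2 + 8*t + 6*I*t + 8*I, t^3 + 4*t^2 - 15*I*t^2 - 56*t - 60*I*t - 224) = t + 4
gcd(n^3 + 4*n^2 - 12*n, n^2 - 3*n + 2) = n - 2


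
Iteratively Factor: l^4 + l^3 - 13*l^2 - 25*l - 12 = (l + 3)*(l^3 - 2*l^2 - 7*l - 4) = (l + 1)*(l + 3)*(l^2 - 3*l - 4) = (l - 4)*(l + 1)*(l + 3)*(l + 1)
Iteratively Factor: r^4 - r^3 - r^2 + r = (r - 1)*(r^3 - r) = r*(r - 1)*(r^2 - 1) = r*(r - 1)^2*(r + 1)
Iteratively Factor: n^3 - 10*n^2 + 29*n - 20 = (n - 4)*(n^2 - 6*n + 5) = (n - 5)*(n - 4)*(n - 1)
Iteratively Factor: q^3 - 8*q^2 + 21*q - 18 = (q - 3)*(q^2 - 5*q + 6) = (q - 3)^2*(q - 2)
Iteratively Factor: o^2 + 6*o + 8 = (o + 2)*(o + 4)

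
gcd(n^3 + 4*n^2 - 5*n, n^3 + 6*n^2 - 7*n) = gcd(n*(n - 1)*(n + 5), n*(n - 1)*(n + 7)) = n^2 - n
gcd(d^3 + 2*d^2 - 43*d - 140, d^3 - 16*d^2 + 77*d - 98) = d - 7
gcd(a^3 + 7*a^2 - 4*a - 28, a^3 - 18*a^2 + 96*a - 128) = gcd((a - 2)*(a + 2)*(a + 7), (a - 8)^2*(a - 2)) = a - 2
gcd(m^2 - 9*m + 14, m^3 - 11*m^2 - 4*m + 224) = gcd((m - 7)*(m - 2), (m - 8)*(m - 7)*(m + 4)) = m - 7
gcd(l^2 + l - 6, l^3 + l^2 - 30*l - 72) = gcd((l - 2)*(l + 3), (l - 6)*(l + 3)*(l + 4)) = l + 3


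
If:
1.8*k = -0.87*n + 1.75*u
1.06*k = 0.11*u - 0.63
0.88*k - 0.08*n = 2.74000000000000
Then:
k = -7.25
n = -113.98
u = -64.12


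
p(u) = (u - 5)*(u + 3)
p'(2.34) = 2.68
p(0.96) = -16.00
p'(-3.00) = -8.00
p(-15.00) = 240.00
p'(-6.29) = -14.58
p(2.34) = -14.20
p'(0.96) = -0.08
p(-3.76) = 6.66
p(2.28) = -14.36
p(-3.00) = 0.00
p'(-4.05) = -10.10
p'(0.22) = -1.56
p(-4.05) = 9.50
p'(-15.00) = -32.00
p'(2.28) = 2.56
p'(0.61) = -0.78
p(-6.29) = 37.14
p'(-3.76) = -9.52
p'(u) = 2*u - 2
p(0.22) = -15.39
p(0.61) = -15.85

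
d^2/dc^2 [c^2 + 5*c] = 2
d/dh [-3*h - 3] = -3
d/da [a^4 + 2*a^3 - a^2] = 2*a*(2*a^2 + 3*a - 1)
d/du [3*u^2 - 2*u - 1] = 6*u - 2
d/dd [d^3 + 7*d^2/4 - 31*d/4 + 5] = 3*d^2 + 7*d/2 - 31/4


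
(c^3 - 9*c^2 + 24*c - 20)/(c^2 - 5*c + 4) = (c^3 - 9*c^2 + 24*c - 20)/(c^2 - 5*c + 4)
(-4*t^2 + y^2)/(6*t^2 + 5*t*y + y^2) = (-2*t + y)/(3*t + y)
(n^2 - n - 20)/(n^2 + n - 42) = (n^2 - n - 20)/(n^2 + n - 42)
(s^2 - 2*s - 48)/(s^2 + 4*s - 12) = (s - 8)/(s - 2)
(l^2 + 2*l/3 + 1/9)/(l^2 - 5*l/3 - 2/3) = (l + 1/3)/(l - 2)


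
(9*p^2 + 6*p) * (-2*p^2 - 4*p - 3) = -18*p^4 - 48*p^3 - 51*p^2 - 18*p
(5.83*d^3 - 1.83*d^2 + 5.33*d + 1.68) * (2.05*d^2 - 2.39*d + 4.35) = 11.9515*d^5 - 17.6852*d^4 + 40.6607*d^3 - 17.2552*d^2 + 19.1703*d + 7.308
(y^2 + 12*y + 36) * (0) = 0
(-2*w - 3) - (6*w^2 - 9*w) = -6*w^2 + 7*w - 3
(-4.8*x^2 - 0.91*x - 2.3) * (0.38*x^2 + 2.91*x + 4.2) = -1.824*x^4 - 14.3138*x^3 - 23.6821*x^2 - 10.515*x - 9.66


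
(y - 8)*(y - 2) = y^2 - 10*y + 16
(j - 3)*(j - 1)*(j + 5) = j^3 + j^2 - 17*j + 15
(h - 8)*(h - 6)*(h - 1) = h^3 - 15*h^2 + 62*h - 48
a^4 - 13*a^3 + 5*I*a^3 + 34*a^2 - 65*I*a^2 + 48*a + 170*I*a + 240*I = (a - 8)*(a - 6)*(a + 1)*(a + 5*I)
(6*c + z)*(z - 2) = 6*c*z - 12*c + z^2 - 2*z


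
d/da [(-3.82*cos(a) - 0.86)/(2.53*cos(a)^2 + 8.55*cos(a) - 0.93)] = (9.66459999999999*sin(a)^2 - 4.3516*cos(a) - 20.5702)*sin(a)/(2.53*cos(a)^2 + 8.55*cos(a) - 0.93)^2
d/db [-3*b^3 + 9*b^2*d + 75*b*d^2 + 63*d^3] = -9*b^2 + 18*b*d + 75*d^2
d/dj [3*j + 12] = 3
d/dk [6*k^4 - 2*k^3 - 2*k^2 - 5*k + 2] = 24*k^3 - 6*k^2 - 4*k - 5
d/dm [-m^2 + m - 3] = 1 - 2*m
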